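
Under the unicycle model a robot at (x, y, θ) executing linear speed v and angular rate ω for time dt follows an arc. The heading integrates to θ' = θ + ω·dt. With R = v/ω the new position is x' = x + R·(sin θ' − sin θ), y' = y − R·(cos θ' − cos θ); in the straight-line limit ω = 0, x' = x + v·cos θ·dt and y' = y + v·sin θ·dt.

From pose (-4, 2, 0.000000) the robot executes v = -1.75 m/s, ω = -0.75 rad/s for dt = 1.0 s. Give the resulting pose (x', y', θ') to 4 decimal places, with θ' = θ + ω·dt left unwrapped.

θ' = 0.0000 + -0.75·1.0 = -0.7500
R = v/ω = -1.75/-0.75 = 2.3333
x' = -4 + 2.3333·(sin -0.7500 − sin 0.0000) = -5.5905
y' = 2 − 2.3333·(cos -0.7500 − cos 0.0000) = 2.6261

(-5.5905, 2.6261, -0.7500)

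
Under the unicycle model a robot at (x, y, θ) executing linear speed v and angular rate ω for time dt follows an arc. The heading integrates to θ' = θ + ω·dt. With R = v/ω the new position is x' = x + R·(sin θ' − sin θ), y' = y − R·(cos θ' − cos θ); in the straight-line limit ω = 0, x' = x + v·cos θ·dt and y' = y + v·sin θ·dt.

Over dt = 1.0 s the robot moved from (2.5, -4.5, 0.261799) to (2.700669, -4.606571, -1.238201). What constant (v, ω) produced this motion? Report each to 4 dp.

v = 0.2500, ω = -1.5000

Δθ = -1.238201 − 0.261799 = -1.500000
ω = Δθ/dt = -1.500000/1.0 = -1.5000
R = Δx/(sin θ' − sin θ) = -0.1667
v = R·ω = -0.1667·-1.5000 = 0.2500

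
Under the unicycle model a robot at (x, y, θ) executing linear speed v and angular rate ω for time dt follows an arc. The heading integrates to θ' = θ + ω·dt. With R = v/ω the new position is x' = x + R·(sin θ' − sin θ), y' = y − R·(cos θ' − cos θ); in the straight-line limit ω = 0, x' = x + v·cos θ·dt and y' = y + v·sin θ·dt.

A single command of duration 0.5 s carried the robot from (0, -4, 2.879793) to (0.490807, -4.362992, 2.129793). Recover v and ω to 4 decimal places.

v = -1.2500, ω = -1.5000

Δθ = 2.129793 − 2.879793 = -0.750000
ω = Δθ/dt = -0.750000/0.5 = -1.5000
R = Δx/(sin θ' − sin θ) = 0.8333
v = R·ω = 0.8333·-1.5000 = -1.2500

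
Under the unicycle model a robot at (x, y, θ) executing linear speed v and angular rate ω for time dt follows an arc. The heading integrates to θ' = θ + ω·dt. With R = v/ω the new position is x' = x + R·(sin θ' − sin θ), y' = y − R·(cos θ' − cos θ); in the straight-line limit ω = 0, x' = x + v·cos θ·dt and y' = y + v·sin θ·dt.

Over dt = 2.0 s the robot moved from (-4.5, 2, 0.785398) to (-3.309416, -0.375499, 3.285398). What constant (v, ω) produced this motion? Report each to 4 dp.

v = -1.7500, ω = 1.2500

Δθ = 3.285398 − 0.785398 = 2.500000
ω = Δθ/dt = 2.500000/2.0 = 1.2500
R = −Δy/(cos θ' − cos θ) = -1.4000
v = R·ω = -1.4000·1.2500 = -1.7500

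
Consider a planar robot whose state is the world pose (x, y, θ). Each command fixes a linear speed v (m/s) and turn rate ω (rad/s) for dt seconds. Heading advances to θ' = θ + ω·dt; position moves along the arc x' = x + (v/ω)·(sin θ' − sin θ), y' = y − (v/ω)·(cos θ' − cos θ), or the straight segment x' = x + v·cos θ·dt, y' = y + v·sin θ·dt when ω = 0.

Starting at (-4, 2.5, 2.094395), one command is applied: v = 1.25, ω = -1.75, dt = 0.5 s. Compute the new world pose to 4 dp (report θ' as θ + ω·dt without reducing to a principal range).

θ' = 2.0944 + -1.75·0.5 = 1.2194
R = v/ω = 1.25/-1.75 = -0.7143
x' = -4 + -0.7143·(sin 1.2194 − sin 2.0944) = -4.0520
y' = 2.5 − -0.7143·(cos 1.2194 − cos 2.0944) = 3.1030

(-4.0520, 3.1030, 1.2194)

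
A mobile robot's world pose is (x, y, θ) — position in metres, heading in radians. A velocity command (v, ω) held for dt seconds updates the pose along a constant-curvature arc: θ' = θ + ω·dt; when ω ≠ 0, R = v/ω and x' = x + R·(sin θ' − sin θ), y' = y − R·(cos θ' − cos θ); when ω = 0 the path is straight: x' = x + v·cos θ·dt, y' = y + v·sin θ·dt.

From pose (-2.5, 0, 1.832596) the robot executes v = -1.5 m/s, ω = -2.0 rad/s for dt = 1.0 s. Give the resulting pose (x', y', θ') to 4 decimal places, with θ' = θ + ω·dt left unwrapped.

θ' = 1.8326 + -2.0·1.0 = -0.1674
R = v/ω = -1.5/-2.0 = 0.7500
x' = -2.5 + 0.7500·(sin -0.1674 − sin 1.8326) = -3.3494
y' = 0 − 0.7500·(cos -0.1674 − cos 1.8326) = -0.9336

(-3.3494, -0.9336, -0.1674)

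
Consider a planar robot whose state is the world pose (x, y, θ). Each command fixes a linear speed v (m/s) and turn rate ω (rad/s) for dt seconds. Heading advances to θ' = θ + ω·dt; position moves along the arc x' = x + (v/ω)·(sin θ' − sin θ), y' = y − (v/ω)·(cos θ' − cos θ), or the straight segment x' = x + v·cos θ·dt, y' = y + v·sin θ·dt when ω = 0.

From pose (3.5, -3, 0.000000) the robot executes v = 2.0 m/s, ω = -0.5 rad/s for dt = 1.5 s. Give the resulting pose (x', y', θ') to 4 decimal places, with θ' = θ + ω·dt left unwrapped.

(6.2266, -4.0732, -0.7500)

θ' = 0.0000 + -0.5·1.5 = -0.7500
R = v/ω = 2.0/-0.5 = -4.0000
x' = 3.5 + -4.0000·(sin -0.7500 − sin 0.0000) = 6.2266
y' = -3 − -4.0000·(cos -0.7500 − cos 0.0000) = -4.0732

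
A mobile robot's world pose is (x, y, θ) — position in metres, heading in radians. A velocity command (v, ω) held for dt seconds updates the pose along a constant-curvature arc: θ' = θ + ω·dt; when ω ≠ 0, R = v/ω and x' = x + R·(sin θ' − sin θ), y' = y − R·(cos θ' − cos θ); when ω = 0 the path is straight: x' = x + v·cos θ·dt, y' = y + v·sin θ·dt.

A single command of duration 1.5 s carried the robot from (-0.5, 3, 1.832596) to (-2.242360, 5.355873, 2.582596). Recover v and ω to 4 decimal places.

v = 2.0000, ω = 0.5000

Δθ = 2.582596 − 1.832596 = 0.750000
ω = Δθ/dt = 0.750000/1.5 = 0.5000
R = −Δy/(cos θ' − cos θ) = 4.0000
v = R·ω = 4.0000·0.5000 = 2.0000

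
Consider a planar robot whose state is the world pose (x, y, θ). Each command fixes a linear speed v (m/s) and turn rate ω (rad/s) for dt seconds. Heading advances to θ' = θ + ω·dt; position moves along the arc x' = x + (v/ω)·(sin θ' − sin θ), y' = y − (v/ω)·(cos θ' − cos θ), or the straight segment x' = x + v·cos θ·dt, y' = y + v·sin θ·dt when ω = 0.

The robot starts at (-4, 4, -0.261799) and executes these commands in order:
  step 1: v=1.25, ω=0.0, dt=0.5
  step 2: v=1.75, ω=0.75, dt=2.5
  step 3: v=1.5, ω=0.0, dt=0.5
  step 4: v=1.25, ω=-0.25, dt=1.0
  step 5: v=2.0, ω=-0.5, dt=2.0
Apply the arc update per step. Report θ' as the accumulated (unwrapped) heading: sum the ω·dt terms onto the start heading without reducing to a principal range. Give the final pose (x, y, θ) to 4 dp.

(2.1030, 11.0974, 0.3632)

step 1: θ'=-0.2618 (straight) → pose (-3.3963, 3.8382, -0.2618)
step 2: θ'=1.6132 (R=2.3333) → pose (-0.4612, 6.1910, 1.6132)
step 3: θ'=1.6132 (straight) → pose (-0.4929, 6.9403, 1.6132)
step 4: θ'=1.3632 (R=-5.0000) → pose (-0.3901, 8.1828, 1.3632)
step 5: θ'=0.3632 (R=-4.0000) → pose (2.1030, 11.0974, 0.3632)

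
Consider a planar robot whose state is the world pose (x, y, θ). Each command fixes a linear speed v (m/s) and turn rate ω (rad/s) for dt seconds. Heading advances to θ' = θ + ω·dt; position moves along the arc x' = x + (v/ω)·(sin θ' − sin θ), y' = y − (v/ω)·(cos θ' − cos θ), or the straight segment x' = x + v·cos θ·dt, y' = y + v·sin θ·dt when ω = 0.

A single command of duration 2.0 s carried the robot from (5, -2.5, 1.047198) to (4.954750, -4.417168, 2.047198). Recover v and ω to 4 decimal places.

Δθ = 2.047198 − 1.047198 = 1.000000
ω = Δθ/dt = 1.000000/2.0 = 0.5000
R = −Δy/(cos θ' − cos θ) = -2.0000
v = R·ω = -2.0000·0.5000 = -1.0000

v = -1.0000, ω = 0.5000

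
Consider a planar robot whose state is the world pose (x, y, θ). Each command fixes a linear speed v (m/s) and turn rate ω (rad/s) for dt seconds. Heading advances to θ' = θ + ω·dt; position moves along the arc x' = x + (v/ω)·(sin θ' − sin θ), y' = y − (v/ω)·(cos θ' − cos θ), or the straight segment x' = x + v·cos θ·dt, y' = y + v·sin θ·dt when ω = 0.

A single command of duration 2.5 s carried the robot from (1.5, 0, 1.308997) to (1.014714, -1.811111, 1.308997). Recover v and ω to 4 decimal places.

Δθ = 1.308997 − 1.308997 = 0.000000
ω = Δθ/dt = 0.000000/2.5 = 0.0000
ω = 0 → v = (Δx·cos θ + Δy·sin θ)/dt = -0.7500

v = -0.7500, ω = 0.0000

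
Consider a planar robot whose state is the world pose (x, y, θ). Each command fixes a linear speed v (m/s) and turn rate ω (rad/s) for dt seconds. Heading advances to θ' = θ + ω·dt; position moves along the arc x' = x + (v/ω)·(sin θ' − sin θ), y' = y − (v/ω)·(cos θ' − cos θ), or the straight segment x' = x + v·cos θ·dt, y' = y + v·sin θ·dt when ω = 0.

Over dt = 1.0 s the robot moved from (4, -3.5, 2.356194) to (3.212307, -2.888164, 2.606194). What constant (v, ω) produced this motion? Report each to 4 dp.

v = 1.0000, ω = 0.2500

Δθ = 2.606194 − 2.356194 = 0.250000
ω = Δθ/dt = 0.250000/1.0 = 0.2500
R = Δx/(sin θ' − sin θ) = 4.0000
v = R·ω = 4.0000·0.2500 = 1.0000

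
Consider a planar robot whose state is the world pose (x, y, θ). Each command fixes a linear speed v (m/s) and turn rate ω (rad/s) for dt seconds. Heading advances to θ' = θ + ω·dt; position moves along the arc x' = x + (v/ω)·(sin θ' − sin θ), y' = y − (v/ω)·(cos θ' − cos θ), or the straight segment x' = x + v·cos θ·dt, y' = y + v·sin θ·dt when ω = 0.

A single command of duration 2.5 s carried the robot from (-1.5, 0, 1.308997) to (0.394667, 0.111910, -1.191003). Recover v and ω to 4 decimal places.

v = 1.0000, ω = -1.0000

Δθ = -1.191003 − 1.308997 = -2.500000
ω = Δθ/dt = -2.500000/2.5 = -1.0000
R = Δx/(sin θ' − sin θ) = -1.0000
v = R·ω = -1.0000·-1.0000 = 1.0000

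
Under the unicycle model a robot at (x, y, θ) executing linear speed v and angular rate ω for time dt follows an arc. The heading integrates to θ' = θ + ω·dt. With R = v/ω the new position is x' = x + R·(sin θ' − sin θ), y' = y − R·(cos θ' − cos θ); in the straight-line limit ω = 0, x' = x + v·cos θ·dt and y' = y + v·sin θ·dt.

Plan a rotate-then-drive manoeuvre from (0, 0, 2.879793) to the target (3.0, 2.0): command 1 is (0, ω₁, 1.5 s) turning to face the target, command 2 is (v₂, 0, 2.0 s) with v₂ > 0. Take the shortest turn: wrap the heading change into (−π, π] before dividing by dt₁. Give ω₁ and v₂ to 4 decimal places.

ω₁ = -1.5279, v₂ = 1.8028

heading to target = atan2(2−0, 3−0) = 0.5880
Δθ = wrap(0.5880 − 2.8798) = -2.2918; ω₁ = Δθ/dt₁ = -1.5279
distance = √((3−0)² + (2−0)²) = 3.6056; v₂ = distance/dt₂ = 1.8028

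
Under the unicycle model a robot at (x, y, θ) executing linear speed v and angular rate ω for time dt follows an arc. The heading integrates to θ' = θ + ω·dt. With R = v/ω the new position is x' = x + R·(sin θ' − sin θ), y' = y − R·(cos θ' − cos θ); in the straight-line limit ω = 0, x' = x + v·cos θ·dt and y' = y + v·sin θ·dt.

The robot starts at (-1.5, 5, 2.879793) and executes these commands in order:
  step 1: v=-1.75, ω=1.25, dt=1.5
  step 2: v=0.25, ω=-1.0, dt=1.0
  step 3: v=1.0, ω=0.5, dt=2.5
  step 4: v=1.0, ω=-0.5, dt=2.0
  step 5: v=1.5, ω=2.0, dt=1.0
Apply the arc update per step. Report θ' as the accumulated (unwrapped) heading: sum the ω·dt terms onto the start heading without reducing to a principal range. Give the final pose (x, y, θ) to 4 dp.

step 1: θ'=4.7548 (R=-1.4000) → pose (0.2611, 6.4116, 4.7548)
step 2: θ'=3.7548 (R=-0.2500) → pose (0.1552, 6.1966, 3.7548)
step 3: θ'=5.0048 (R=2.0000) → pose (-0.6089, 3.9845, 5.0048)
step 4: θ'=4.0048 (R=-2.0000) → pose (-1.0042, 2.1079, 4.0048)
step 5: θ'=6.0048 (R=0.7500) → pose (-0.6404, 0.8993, 6.0048)

(-0.6404, 0.8993, 6.0048)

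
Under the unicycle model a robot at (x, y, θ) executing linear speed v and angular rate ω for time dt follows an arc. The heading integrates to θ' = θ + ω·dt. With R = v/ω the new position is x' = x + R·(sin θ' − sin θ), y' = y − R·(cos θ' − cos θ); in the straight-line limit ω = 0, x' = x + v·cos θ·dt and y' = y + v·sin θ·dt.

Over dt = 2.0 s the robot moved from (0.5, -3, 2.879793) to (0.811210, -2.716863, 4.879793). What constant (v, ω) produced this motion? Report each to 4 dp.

Δθ = 4.879793 − 2.879793 = 2.000000
ω = Δθ/dt = 2.000000/2.0 = 1.0000
R = Δx/(sin θ' − sin θ) = -0.2500
v = R·ω = -0.2500·1.0000 = -0.2500

v = -0.2500, ω = 1.0000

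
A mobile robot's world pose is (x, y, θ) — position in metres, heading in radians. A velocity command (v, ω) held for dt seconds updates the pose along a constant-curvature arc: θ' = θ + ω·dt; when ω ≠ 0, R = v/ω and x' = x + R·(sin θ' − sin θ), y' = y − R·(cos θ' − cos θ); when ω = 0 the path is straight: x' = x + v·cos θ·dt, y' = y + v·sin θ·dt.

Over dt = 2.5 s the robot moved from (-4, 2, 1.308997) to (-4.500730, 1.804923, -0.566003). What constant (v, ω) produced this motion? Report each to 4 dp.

Δθ = -0.566003 − 1.308997 = -1.875000
ω = Δθ/dt = -1.875000/2.5 = -0.7500
R = Δx/(sin θ' − sin θ) = 0.3333
v = R·ω = 0.3333·-0.7500 = -0.2500

v = -0.2500, ω = -0.7500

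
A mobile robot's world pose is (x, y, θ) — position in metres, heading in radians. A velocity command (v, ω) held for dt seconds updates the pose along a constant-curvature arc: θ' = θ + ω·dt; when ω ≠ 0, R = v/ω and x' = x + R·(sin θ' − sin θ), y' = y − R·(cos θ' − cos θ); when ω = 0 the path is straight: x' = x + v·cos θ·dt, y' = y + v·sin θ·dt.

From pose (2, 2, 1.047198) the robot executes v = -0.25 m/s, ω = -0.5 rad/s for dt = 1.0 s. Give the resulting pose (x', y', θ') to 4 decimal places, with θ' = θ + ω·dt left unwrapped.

θ' = 1.0472 + -0.5·1.0 = 0.5472
R = v/ω = -0.25/-0.5 = 0.5000
x' = 2 + 0.5000·(sin 0.5472 − sin 1.0472) = 1.8271
y' = 2 − 0.5000·(cos 0.5472 − cos 1.0472) = 1.8230

(1.8271, 1.8230, 0.5472)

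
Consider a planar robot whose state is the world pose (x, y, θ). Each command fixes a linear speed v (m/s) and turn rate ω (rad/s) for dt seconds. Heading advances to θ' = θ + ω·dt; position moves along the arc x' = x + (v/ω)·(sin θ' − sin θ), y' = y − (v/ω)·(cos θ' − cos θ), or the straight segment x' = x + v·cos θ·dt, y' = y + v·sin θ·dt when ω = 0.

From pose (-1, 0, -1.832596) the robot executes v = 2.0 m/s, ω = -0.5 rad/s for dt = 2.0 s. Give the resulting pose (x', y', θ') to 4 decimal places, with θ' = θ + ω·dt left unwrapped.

θ' = -1.8326 + -0.5·2.0 = -2.8326
R = v/ω = 2.0/-0.5 = -4.0000
x' = -1 + -4.0000·(sin -2.8326 − sin -1.8326) = -3.6473
y' = 0 − -4.0000·(cos -2.8326 − cos -1.8326) = -2.7753

(-3.6473, -2.7753, -2.8326)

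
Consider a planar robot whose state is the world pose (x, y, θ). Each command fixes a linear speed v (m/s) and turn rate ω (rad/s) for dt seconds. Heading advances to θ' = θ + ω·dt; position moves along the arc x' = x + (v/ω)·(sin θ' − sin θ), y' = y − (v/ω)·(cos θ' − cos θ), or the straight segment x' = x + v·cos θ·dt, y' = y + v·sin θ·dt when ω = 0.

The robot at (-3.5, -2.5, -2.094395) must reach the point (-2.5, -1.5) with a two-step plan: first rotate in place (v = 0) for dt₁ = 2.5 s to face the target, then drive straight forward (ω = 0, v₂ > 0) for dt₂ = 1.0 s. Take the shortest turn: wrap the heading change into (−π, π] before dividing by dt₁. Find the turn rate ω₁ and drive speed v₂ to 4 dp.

ω₁ = 1.1519, v₂ = 1.4142

heading to target = atan2(-1.5−-2.5, -2.5−-3.5) = 0.7854
Δθ = wrap(0.7854 − -2.0944) = 2.8798; ω₁ = Δθ/dt₁ = 1.1519
distance = √((-2.5−-3.5)² + (-1.5−-2.5)²) = 1.4142; v₂ = distance/dt₂ = 1.4142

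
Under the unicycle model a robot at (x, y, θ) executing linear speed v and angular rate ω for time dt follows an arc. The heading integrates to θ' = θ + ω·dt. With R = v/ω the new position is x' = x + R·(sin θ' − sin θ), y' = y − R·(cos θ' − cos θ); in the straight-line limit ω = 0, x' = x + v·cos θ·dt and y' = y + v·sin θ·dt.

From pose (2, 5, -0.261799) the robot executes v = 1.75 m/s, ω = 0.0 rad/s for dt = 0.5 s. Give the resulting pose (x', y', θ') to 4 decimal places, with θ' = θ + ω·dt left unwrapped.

θ' = -0.2618 + 0.0·0.5 = -0.2618
ω = 0 → straight: x' = 2 + 1.75·cos(-0.2618)·0.5 = 2.8452
y' = 5 + 1.75·sin(-0.2618)·0.5 = 4.7735

(2.8452, 4.7735, -0.2618)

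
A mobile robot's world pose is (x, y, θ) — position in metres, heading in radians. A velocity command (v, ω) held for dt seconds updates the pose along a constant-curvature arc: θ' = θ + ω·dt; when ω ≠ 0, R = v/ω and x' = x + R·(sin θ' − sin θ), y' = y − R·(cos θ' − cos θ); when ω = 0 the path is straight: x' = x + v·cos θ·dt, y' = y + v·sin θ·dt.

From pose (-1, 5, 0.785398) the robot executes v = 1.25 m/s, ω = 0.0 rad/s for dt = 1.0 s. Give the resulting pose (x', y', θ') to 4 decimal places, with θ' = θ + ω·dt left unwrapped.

(-0.1161, 5.8839, 0.7854)

θ' = 0.7854 + 0.0·1.0 = 0.7854
ω = 0 → straight: x' = -1 + 1.25·cos(0.7854)·1.0 = -0.1161
y' = 5 + 1.25·sin(0.7854)·1.0 = 5.8839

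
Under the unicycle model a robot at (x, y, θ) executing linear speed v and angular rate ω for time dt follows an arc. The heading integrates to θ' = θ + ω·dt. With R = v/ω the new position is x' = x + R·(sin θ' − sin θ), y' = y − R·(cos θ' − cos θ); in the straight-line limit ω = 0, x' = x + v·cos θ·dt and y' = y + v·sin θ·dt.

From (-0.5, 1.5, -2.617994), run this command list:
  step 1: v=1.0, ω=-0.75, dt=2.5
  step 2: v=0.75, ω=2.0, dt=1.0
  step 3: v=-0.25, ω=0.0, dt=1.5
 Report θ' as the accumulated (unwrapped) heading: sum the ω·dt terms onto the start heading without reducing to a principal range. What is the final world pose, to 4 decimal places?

step 1: θ'=-4.4930 (R=-1.3333) → pose (-2.4680, 2.3645, -4.4930)
step 2: θ'=-2.4930 (R=0.3750) → pose (-3.0606, 2.5817, -2.4930)
step 3: θ'=-2.4930 (straight) → pose (-2.7617, 2.8083, -2.4930)

(-2.7617, 2.8083, -2.4930)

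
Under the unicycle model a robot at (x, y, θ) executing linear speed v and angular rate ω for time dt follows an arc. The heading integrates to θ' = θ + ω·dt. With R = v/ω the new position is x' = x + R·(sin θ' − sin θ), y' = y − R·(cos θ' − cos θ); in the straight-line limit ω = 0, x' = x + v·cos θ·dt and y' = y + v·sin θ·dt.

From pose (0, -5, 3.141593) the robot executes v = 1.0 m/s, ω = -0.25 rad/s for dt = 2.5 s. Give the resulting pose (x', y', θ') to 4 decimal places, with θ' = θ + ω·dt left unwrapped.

(-2.3404, -4.2439, 2.5166)

θ' = 3.1416 + -0.25·2.5 = 2.5166
R = v/ω = 1.0/-0.25 = -4.0000
x' = 0 + -4.0000·(sin 2.5166 − sin 3.1416) = -2.3404
y' = -5 − -4.0000·(cos 2.5166 − cos 3.1416) = -4.2439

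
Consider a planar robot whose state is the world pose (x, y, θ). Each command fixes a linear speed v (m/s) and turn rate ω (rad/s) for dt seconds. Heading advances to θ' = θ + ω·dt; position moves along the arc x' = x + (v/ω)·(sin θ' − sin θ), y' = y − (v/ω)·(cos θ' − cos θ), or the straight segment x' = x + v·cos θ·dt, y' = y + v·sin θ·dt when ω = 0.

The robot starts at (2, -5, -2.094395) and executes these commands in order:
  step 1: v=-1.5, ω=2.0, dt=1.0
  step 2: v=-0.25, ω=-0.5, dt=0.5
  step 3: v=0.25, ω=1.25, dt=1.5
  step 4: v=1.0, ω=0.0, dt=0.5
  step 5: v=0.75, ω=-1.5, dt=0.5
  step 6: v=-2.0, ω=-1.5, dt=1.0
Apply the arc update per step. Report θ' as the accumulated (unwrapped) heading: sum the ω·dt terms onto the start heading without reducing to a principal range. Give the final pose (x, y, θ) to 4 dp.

(-0.0822, -2.8919, -0.7194)

step 1: θ'=-0.0944 (R=-0.7500) → pose (1.4212, -3.8783, -0.0944)
step 2: θ'=-0.3444 (R=0.5000) → pose (1.2995, -3.8512, -0.3444)
step 3: θ'=1.5306 (R=0.2000) → pose (1.5668, -3.6710, 1.5306)
step 4: θ'=1.5306 (straight) → pose (1.5869, -3.1714, 1.5306)
step 5: θ'=0.7806 (R=-0.5000) → pose (1.7347, -2.8362, 0.7806)
step 6: θ'=-0.7194 (R=1.3333) → pose (-0.0822, -2.8919, -0.7194)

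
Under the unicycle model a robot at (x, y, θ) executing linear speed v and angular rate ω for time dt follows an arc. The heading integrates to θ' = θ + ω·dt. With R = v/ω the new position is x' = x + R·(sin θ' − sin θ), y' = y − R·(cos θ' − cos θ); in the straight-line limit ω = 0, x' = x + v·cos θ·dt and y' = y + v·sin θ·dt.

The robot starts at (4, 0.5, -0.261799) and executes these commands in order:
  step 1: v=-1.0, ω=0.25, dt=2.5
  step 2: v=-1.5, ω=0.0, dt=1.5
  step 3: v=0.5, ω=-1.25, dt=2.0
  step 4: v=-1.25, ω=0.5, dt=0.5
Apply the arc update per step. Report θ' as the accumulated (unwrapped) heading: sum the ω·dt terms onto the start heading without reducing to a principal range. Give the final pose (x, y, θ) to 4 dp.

step 1: θ'=0.3632 (R=-4.0000) → pose (1.5437, 0.3754, 0.3632)
step 2: θ'=0.3632 (straight) → pose (-0.5596, -0.4240, 0.3632)
step 3: θ'=-2.1368 (R=-0.4000) → pose (-0.0798, -1.0124, -2.1368)
step 4: θ'=-1.8868 (R=-2.5000) → pose (0.1862, -0.4487, -1.8868)

(0.1862, -0.4487, -1.8868)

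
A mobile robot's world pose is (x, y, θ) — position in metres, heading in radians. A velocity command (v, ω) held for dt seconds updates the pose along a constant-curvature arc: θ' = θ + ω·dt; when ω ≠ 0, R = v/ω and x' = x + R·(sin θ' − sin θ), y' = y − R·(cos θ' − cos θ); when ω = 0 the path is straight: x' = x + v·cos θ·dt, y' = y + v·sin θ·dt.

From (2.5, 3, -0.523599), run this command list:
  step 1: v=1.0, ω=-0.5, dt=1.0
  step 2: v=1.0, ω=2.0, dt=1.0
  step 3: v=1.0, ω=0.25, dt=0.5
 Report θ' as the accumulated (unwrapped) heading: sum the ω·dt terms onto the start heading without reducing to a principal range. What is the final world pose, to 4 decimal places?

(4.3026, 2.7193, 1.1014)

step 1: θ'=-1.0236 (R=-2.0000) → pose (3.2080, 2.3085, -1.0236)
step 2: θ'=0.9764 (R=0.5000) → pose (4.0492, 2.2887, 0.9764)
step 3: θ'=1.1014 (R=4.0000) → pose (4.3026, 2.7193, 1.1014)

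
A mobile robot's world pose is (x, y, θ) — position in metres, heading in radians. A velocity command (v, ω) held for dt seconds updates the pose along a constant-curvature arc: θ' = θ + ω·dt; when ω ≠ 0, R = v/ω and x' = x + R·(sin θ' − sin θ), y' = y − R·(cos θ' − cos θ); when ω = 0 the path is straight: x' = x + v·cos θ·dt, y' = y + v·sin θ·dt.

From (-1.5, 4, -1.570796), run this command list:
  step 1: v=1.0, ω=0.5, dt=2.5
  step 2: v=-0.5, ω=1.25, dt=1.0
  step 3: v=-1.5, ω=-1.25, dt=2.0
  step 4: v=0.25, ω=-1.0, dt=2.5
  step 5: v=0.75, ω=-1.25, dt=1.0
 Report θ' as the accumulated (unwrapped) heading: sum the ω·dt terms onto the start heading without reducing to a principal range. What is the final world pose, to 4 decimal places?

(-3.2005, 3.2324, -5.3208)

step 1: θ'=-0.3208 (R=2.0000) → pose (-0.1306, 2.1020, -0.3208)
step 2: θ'=0.9292 (R=-0.4000) → pose (-0.5772, 1.9618, 0.9292)
step 3: θ'=-1.5708 (R=1.2000) → pose (-2.7386, 2.6800, -1.5708)
step 4: θ'=-4.0708 (R=-0.2500) → pose (-3.1889, 2.5304, -4.0708)
step 5: θ'=-5.3208 (R=-0.6000) → pose (-3.2005, 3.2324, -5.3208)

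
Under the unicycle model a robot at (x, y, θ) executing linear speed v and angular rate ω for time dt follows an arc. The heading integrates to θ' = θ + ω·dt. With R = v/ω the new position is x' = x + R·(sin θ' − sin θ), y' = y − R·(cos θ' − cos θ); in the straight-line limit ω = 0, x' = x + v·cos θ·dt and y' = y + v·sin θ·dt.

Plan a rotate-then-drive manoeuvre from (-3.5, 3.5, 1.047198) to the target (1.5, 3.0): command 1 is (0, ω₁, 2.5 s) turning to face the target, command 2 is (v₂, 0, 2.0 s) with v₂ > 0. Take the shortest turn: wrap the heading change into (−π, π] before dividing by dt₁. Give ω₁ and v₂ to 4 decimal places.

heading to target = atan2(3−3.5, 1.5−-3.5) = -0.0997
Δθ = wrap(-0.0997 − 1.0472) = -1.1469; ω₁ = Δθ/dt₁ = -0.4587
distance = √((1.5−-3.5)² + (3−3.5)²) = 5.0249; v₂ = distance/dt₂ = 2.5125

ω₁ = -0.4587, v₂ = 2.5125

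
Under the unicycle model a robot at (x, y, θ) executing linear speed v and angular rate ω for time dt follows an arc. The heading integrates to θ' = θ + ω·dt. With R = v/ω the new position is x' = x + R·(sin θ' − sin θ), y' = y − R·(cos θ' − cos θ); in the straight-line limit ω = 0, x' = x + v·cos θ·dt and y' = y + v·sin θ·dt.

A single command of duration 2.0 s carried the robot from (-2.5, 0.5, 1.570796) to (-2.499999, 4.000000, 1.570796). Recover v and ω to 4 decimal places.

v = 1.7500, ω = 0.0000

Δθ = 1.570796 − 1.570796 = 0.000000
ω = Δθ/dt = 0.000000/2.0 = 0.0000
ω = 0 → v = (Δx·cos θ + Δy·sin θ)/dt = 1.7500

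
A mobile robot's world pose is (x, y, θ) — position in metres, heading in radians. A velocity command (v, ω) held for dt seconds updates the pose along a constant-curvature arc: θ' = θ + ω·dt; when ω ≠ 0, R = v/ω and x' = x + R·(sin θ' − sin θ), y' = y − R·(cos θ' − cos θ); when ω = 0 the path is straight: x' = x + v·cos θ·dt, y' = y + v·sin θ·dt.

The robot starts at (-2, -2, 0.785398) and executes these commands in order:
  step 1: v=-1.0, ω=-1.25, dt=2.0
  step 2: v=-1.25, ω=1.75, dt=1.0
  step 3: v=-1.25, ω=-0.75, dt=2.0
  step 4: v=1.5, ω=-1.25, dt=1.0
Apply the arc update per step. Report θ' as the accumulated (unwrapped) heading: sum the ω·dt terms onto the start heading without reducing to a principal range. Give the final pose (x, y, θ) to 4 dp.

(-6.5022, -0.2340, -2.7146)

step 1: θ'=-1.7146 (R=0.8000) → pose (-3.3574, -1.3197, -1.7146)
step 2: θ'=0.0354 (R=-0.7143) → pose (-4.0896, -0.5035, 0.0354)
step 3: θ'=-1.4646 (R=1.6667) → pose (-5.8059, 0.9855, -1.4646)
step 4: θ'=-2.7146 (R=-1.2000) → pose (-6.5022, -0.2340, -2.7146)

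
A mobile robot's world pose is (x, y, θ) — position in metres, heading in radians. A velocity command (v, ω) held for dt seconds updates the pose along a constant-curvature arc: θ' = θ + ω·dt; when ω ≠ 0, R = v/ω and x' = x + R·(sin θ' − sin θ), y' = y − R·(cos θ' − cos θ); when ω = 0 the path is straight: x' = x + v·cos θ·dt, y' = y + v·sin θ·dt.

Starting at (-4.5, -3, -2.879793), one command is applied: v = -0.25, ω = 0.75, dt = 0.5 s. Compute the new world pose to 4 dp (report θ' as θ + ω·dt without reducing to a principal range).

(-4.3881, -2.9460, -2.5048)

θ' = -2.8798 + 0.75·0.5 = -2.5048
R = v/ω = -0.25/0.75 = -0.3333
x' = -4.5 + -0.3333·(sin -2.5048 − sin -2.8798) = -4.3881
y' = -3 − -0.3333·(cos -2.5048 − cos -2.8798) = -2.9460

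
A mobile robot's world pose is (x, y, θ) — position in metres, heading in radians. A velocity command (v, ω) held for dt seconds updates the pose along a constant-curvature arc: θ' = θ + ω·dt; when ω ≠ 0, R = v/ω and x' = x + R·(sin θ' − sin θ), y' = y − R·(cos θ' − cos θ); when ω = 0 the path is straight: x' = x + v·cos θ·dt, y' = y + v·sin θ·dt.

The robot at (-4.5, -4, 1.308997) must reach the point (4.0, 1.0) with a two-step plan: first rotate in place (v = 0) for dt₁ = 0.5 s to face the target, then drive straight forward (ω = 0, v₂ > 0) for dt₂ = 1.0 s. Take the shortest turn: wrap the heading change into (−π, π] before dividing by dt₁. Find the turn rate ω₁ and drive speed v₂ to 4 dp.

heading to target = atan2(1−-4, 4−-4.5) = 0.5317
Δθ = wrap(0.5317 − 1.3090) = -0.7773; ω₁ = Δθ/dt₁ = -1.5545
distance = √((4−-4.5)² + (1−-4)²) = 9.8615; v₂ = distance/dt₂ = 9.8615

ω₁ = -1.5545, v₂ = 9.8615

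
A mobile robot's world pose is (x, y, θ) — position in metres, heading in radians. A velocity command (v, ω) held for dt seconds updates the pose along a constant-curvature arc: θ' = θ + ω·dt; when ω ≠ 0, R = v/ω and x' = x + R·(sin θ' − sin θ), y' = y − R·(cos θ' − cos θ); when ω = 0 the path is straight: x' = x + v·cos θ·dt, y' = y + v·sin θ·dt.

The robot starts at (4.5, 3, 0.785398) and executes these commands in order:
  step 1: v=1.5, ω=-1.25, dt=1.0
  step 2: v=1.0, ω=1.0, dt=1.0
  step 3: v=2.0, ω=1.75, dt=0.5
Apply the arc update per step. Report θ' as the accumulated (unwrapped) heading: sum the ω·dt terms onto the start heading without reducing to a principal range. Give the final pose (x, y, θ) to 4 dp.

step 1: θ'=-0.4646 (R=-1.2000) → pose (5.8862, 3.2243, -0.4646)
step 2: θ'=0.5354 (R=1.0000) → pose (6.8445, 3.2582, 0.5354)
step 3: θ'=1.4104 (R=1.1429) → pose (7.3896, 4.0586, 1.4104)

(7.3896, 4.0586, 1.4104)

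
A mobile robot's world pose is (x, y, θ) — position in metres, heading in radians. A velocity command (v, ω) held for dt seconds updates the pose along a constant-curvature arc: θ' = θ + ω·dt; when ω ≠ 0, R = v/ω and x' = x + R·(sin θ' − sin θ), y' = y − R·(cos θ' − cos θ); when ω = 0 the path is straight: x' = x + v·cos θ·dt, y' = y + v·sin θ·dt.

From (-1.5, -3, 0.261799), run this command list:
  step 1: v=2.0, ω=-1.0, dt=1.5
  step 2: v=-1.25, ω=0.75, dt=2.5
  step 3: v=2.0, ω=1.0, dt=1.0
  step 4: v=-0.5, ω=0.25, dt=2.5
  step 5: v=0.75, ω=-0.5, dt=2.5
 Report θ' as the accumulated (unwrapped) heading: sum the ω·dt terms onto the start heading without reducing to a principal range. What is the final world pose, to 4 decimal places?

step 1: θ'=-1.2382 (R=-2.0000) → pose (0.9080, -4.2789, -1.2382)
step 2: θ'=0.6368 (R=-1.6667) → pose (-1.6583, -3.4830, 0.6368)
step 3: θ'=1.6368 (R=2.0000) → pose (-0.8519, -1.7431, 1.6368)
step 4: θ'=2.2618 (R=-2.0000) → pose (-0.3975, -2.8858, 2.2618)
step 5: θ'=1.0118 (R=-1.5000) → pose (-0.5133, -1.1343, 1.0118)

(-0.5133, -1.1343, 1.0118)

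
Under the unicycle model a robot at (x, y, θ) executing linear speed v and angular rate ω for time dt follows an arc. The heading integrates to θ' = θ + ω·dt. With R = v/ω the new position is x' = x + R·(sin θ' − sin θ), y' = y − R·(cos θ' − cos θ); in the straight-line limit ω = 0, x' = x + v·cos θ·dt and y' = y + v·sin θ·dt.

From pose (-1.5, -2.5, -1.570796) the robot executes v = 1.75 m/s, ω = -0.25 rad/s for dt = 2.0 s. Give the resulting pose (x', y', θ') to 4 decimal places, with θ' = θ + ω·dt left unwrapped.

θ' = -1.5708 + -0.25·2.0 = -2.0708
R = v/ω = 1.75/-0.25 = -7.0000
x' = -1.5 + -7.0000·(sin -2.0708 − sin -1.5708) = -2.3569
y' = -2.5 − -7.0000·(cos -2.0708 − cos -1.5708) = -5.8560

(-2.3569, -5.8560, -2.0708)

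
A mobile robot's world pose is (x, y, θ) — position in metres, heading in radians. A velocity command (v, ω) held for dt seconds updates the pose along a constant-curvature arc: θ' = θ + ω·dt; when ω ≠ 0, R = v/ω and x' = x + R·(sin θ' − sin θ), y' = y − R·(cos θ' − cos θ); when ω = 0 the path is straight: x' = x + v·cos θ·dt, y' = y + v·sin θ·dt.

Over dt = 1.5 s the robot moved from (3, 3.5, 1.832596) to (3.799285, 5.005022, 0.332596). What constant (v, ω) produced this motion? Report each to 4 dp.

Δθ = 0.332596 − 1.832596 = -1.500000
ω = Δθ/dt = -1.500000/1.5 = -1.0000
R = −Δy/(cos θ' − cos θ) = -1.2500
v = R·ω = -1.2500·-1.0000 = 1.2500

v = 1.2500, ω = -1.0000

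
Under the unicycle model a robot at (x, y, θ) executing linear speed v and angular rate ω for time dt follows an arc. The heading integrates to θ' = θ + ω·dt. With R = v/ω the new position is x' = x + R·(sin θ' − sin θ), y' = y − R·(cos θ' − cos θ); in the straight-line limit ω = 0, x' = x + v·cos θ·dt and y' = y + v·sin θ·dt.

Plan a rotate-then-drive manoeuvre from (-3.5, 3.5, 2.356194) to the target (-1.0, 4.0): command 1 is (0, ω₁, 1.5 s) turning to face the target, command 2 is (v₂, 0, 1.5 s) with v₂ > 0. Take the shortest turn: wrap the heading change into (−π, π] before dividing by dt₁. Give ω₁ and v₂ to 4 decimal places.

ω₁ = -1.4392, v₂ = 1.6997

heading to target = atan2(4−3.5, -1−-3.5) = 0.1974
Δθ = wrap(0.1974 − 2.3562) = -2.1588; ω₁ = Δθ/dt₁ = -1.4392
distance = √((-1−-3.5)² + (4−3.5)²) = 2.5495; v₂ = distance/dt₂ = 1.6997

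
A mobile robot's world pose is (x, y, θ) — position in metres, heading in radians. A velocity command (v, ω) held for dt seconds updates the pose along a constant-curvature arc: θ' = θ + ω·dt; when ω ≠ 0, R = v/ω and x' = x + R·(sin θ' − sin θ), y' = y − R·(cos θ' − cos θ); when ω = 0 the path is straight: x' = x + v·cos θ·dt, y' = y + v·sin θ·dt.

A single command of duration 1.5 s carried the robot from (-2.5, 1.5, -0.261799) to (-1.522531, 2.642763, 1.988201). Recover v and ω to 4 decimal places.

Δθ = 1.988201 − -0.261799 = 2.250000
ω = Δθ/dt = 2.250000/1.5 = 1.5000
R = −Δy/(cos θ' − cos θ) = 0.8333
v = R·ω = 0.8333·1.5000 = 1.2500

v = 1.2500, ω = 1.5000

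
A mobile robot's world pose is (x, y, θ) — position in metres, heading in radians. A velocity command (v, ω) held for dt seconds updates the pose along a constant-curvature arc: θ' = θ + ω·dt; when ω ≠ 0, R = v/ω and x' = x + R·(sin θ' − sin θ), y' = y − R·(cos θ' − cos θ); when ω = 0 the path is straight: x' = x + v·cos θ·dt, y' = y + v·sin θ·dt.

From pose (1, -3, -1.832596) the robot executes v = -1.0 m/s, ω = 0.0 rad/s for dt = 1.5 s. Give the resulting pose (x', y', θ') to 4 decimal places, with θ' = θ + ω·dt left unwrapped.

(1.3882, -1.5511, -1.8326)

θ' = -1.8326 + 0.0·1.5 = -1.8326
ω = 0 → straight: x' = 1 + -1.0·cos(-1.8326)·1.5 = 1.3882
y' = -3 + -1.0·sin(-1.8326)·1.5 = -1.5511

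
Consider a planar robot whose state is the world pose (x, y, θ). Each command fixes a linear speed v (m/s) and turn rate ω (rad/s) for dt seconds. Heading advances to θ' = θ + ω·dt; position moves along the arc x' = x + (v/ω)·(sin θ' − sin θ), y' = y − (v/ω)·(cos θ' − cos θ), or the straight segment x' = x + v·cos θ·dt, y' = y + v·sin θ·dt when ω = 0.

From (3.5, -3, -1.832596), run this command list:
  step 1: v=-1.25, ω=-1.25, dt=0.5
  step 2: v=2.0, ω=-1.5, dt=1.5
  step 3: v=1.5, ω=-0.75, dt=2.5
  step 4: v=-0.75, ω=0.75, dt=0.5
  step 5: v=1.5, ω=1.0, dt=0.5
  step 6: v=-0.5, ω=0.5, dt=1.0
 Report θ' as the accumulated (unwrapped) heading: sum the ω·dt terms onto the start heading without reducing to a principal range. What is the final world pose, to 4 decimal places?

step 1: θ'=-2.4576 (R=1.0000) → pose (3.8340, -2.4838, -2.4576)
step 2: θ'=-4.7076 (R=-1.3333) → pose (1.6582, -1.4568, -4.7076)
step 3: θ'=-6.5826 (R=-2.0000) → pose (4.2481, 0.4639, -6.5826)
step 4: θ'=-6.2076 (R=-1.0000) → pose (3.8776, 0.5055, -6.2076)
step 5: θ'=-5.7076 (R=1.5000) → pose (4.5808, 0.7429, -5.7076)
step 6: θ'=-5.2076 (R=-1.0000) → pose (4.2453, 0.3792, -5.2076)

(4.2453, 0.3792, -5.2076)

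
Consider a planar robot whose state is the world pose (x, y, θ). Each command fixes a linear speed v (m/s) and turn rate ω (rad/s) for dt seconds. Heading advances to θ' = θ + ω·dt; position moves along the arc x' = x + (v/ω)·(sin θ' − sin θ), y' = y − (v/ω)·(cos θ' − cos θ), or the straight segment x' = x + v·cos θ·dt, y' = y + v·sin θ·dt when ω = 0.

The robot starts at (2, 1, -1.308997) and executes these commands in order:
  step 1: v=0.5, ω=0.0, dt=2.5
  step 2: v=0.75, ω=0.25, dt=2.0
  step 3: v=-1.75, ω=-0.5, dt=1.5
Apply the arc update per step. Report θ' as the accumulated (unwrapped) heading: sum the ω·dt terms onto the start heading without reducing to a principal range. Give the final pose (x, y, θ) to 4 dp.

(2.0833, 0.8729, -1.5590)

step 1: θ'=-1.3090 (straight) → pose (2.3235, -0.2074, -1.3090)
step 2: θ'=-0.8090 (R=3.0000) → pose (3.0505, -1.5016, -0.8090)
step 3: θ'=-1.5590 (R=3.5000) → pose (2.0833, 0.8729, -1.5590)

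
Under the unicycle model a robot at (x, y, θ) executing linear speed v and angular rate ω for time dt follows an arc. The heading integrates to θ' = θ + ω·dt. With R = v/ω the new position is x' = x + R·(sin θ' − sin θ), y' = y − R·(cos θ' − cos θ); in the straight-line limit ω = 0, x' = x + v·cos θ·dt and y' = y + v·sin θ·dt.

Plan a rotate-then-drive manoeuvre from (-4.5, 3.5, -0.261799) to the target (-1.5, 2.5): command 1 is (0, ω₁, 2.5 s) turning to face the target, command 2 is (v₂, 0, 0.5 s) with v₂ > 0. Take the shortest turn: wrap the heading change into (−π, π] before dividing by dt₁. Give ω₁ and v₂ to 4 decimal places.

ω₁ = -0.0240, v₂ = 6.3246

heading to target = atan2(2.5−3.5, -1.5−-4.5) = -0.3218
Δθ = wrap(-0.3218 − -0.2618) = -0.0600; ω₁ = Δθ/dt₁ = -0.0240
distance = √((-1.5−-4.5)² + (2.5−3.5)²) = 3.1623; v₂ = distance/dt₂ = 6.3246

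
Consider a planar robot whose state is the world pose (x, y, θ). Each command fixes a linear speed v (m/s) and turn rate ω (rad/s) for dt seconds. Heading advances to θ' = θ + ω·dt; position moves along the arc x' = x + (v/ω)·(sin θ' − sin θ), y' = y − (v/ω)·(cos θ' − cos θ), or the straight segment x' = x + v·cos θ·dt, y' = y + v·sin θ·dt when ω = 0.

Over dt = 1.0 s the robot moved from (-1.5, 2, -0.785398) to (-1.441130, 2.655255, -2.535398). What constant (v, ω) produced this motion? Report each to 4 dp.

Δθ = -2.535398 − -0.785398 = -1.750000
ω = Δθ/dt = -1.750000/1.0 = -1.7500
R = −Δy/(cos θ' − cos θ) = 0.4286
v = R·ω = 0.4286·-1.7500 = -0.7500

v = -0.7500, ω = -1.7500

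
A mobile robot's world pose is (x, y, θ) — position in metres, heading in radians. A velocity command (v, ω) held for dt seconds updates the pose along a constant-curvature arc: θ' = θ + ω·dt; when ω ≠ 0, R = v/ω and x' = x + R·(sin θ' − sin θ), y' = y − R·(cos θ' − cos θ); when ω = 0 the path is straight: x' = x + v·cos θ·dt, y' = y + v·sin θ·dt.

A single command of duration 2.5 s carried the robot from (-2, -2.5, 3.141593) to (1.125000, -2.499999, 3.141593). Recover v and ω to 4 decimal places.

v = -1.2500, ω = 0.0000

Δθ = 3.141593 − 3.141593 = 0.000000
ω = Δθ/dt = 0.000000/2.5 = 0.0000
ω = 0 → v = (Δx·cos θ + Δy·sin θ)/dt = -1.2500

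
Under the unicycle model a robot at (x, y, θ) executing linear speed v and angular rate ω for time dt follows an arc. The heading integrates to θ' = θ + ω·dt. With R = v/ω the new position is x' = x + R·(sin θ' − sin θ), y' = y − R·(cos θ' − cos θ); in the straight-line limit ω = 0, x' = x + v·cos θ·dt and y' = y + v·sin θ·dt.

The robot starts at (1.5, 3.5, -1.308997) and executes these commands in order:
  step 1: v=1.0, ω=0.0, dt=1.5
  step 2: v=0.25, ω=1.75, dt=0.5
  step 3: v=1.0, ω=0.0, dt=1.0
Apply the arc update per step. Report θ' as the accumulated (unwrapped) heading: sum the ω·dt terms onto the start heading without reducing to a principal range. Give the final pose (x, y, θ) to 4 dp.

(2.8734, 1.5380, -0.4340)

step 1: θ'=-1.3090 (straight) → pose (1.8882, 2.0511, -1.3090)
step 2: θ'=-0.4340 (R=0.1429) → pose (1.9661, 1.9585, -0.4340)
step 3: θ'=-0.4340 (straight) → pose (2.8734, 1.5380, -0.4340)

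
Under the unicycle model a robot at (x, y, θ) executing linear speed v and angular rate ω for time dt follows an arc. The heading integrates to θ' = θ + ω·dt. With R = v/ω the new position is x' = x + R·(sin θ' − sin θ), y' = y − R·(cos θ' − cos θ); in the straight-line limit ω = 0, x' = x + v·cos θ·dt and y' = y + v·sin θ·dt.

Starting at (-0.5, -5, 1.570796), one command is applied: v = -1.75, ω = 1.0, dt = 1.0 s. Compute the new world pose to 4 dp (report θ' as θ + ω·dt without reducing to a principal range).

θ' = 1.5708 + 1.0·1.0 = 2.5708
R = v/ω = -1.75/1.0 = -1.7500
x' = -0.5 + -1.7500·(sin 2.5708 − sin 1.5708) = 0.3045
y' = -5 − -1.7500·(cos 2.5708 − cos 1.5708) = -6.4726

(0.3045, -6.4726, 2.5708)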